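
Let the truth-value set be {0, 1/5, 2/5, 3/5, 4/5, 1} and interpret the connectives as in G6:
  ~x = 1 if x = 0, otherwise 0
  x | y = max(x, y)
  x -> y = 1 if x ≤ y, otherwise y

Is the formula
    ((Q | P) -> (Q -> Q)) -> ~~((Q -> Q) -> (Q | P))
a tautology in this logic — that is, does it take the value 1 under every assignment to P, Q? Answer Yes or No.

Counterexample: take P = 0, Q = 0.
Q | P = 0 | 0 = 0
Q -> Q = 0 -> 0 = 1
(Q | P) -> (Q -> Q) = 0 -> 1 = 1
Q -> Q = 0 -> 0 = 1
Q | P = 0 | 0 = 0
(Q -> Q) -> (Q | P) = 1 -> 0 = 0
~((Q -> Q) -> (Q | P)) = ~0 = 1
~~((Q -> Q) -> (Q | P)) = ~1 = 0
((Q | P) -> (Q -> Q)) -> ~~((Q -> Q) -> (Q | P)) = 1 -> 0 = 0
This gives 0 ≠ 1.

No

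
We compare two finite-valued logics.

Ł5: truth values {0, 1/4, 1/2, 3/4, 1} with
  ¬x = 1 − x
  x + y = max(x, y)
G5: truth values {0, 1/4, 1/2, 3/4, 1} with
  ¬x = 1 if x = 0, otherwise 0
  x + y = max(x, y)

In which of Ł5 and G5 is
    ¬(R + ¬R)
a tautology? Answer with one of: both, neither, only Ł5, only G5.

neither

In Ł5: at R = 0 the value is 0 — not a tautology.
In G5: at R = 0 the value is 0 — not a tautology.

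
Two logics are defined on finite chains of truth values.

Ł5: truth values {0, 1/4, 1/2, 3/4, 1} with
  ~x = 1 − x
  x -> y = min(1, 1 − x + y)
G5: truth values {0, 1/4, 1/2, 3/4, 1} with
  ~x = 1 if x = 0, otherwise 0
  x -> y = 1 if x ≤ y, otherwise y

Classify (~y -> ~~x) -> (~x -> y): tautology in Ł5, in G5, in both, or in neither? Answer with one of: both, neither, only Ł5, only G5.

only Ł5

In Ł5: every assignment gives 1 — tautology.
In G5: at x = 0, y = 1/4 the value is 1/4 — not a tautology.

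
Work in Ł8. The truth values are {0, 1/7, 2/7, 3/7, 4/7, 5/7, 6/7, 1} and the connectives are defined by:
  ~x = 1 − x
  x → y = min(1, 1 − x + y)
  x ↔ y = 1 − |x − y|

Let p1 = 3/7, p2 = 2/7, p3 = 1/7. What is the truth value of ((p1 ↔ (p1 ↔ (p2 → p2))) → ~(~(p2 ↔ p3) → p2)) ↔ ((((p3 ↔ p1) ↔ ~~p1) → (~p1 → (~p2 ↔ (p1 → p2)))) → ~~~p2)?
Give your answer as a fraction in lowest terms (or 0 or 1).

2/7

p2 → p2 = 2/7 → 2/7 = 1
p1 ↔ (p2 → p2) = 3/7 ↔ 1 = 3/7
p1 ↔ (p1 ↔ (p2 → p2)) = 3/7 ↔ 3/7 = 1
p2 ↔ p3 = 2/7 ↔ 1/7 = 6/7
~(p2 ↔ p3) = ~6/7 = 1/7
~(p2 ↔ p3) → p2 = 1/7 → 2/7 = 1
~(~(p2 ↔ p3) → p2) = ~1 = 0
(p1 ↔ (p1 ↔ (p2 → p2))) → ~(~(p2 ↔ p3) → p2) = 1 → 0 = 0
p3 ↔ p1 = 1/7 ↔ 3/7 = 5/7
~p1 = ~3/7 = 4/7
~~p1 = ~4/7 = 3/7
(p3 ↔ p1) ↔ ~~p1 = 5/7 ↔ 3/7 = 5/7
~p1 = ~3/7 = 4/7
~p2 = ~2/7 = 5/7
p1 → p2 = 3/7 → 2/7 = 6/7
~p2 ↔ (p1 → p2) = 5/7 ↔ 6/7 = 6/7
~p1 → (~p2 ↔ (p1 → p2)) = 4/7 → 6/7 = 1
((p3 ↔ p1) ↔ ~~p1) → (~p1 → (~p2 ↔ (p1 → p2))) = 5/7 → 1 = 1
~p2 = ~2/7 = 5/7
~~p2 = ~5/7 = 2/7
~~~p2 = ~2/7 = 5/7
(((p3 ↔ p1) ↔ ~~p1) → (~p1 → (~p2 ↔ (p1 → p2)))) → ~~~p2 = 1 → 5/7 = 5/7
((p1 ↔ (p1 ↔ (p2 → p2))) → ~(~(p2 ↔ p3) → p2)) ↔ ((((p3 ↔ p1) ↔ ~~p1) → (~p1 → (~p2 ↔ (p1 → p2)))) → ~~~p2) = 0 ↔ 5/7 = 2/7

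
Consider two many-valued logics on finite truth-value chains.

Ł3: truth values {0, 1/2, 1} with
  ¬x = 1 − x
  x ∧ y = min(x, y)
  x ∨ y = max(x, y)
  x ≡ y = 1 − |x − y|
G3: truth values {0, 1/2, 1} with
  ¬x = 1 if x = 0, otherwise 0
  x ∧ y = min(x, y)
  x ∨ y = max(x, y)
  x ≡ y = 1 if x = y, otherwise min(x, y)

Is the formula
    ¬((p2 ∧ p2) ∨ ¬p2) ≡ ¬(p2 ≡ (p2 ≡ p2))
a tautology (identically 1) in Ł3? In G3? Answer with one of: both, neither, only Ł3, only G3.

neither

In Ł3: at p2 = 0 the value is 0 — not a tautology.
In G3: at p2 = 0 the value is 0 — not a tautology.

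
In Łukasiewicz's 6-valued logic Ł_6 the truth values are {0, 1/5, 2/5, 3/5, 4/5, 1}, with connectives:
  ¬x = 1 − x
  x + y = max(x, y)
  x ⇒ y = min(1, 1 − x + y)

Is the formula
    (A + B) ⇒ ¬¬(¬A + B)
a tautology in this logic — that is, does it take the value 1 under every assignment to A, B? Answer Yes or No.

No

Counterexample: take A = 3/5, B = 0.
A + B = 3/5 + 0 = 3/5
¬A = ¬3/5 = 2/5
¬A + B = 2/5 + 0 = 2/5
¬(¬A + B) = ¬2/5 = 3/5
¬¬(¬A + B) = ¬3/5 = 2/5
(A + B) ⇒ ¬¬(¬A + B) = 3/5 ⇒ 2/5 = 4/5
This gives 4/5 ≠ 1.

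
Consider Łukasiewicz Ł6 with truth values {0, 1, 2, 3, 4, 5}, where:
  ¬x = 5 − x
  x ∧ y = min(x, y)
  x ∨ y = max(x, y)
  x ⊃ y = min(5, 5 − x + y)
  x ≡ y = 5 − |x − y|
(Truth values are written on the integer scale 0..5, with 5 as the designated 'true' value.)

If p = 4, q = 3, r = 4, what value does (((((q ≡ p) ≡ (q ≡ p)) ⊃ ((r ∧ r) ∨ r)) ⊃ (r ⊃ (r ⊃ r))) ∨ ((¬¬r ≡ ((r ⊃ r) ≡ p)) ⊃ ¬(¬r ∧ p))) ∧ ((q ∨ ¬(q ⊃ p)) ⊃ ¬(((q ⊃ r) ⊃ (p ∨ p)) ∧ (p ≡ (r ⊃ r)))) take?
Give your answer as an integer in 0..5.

q ≡ p = 3 ≡ 4 = 4
q ≡ p = 3 ≡ 4 = 4
(q ≡ p) ≡ (q ≡ p) = 4 ≡ 4 = 5
r ∧ r = 4 ∧ 4 = 4
(r ∧ r) ∨ r = 4 ∨ 4 = 4
((q ≡ p) ≡ (q ≡ p)) ⊃ ((r ∧ r) ∨ r) = 5 ⊃ 4 = 4
r ⊃ r = 4 ⊃ 4 = 5
r ⊃ (r ⊃ r) = 4 ⊃ 5 = 5
(((q ≡ p) ≡ (q ≡ p)) ⊃ ((r ∧ r) ∨ r)) ⊃ (r ⊃ (r ⊃ r)) = 4 ⊃ 5 = 5
¬r = ¬4 = 1
¬¬r = ¬1 = 4
r ⊃ r = 4 ⊃ 4 = 5
(r ⊃ r) ≡ p = 5 ≡ 4 = 4
¬¬r ≡ ((r ⊃ r) ≡ p) = 4 ≡ 4 = 5
¬r = ¬4 = 1
¬r ∧ p = 1 ∧ 4 = 1
¬(¬r ∧ p) = ¬1 = 4
(¬¬r ≡ ((r ⊃ r) ≡ p)) ⊃ ¬(¬r ∧ p) = 5 ⊃ 4 = 4
((((q ≡ p) ≡ (q ≡ p)) ⊃ ((r ∧ r) ∨ r)) ⊃ (r ⊃ (r ⊃ r))) ∨ ((¬¬r ≡ ((r ⊃ r) ≡ p)) ⊃ ¬(¬r ∧ p)) = 5 ∨ 4 = 5
q ⊃ p = 3 ⊃ 4 = 5
¬(q ⊃ p) = ¬5 = 0
q ∨ ¬(q ⊃ p) = 3 ∨ 0 = 3
q ⊃ r = 3 ⊃ 4 = 5
p ∨ p = 4 ∨ 4 = 4
(q ⊃ r) ⊃ (p ∨ p) = 5 ⊃ 4 = 4
r ⊃ r = 4 ⊃ 4 = 5
p ≡ (r ⊃ r) = 4 ≡ 5 = 4
((q ⊃ r) ⊃ (p ∨ p)) ∧ (p ≡ (r ⊃ r)) = 4 ∧ 4 = 4
¬(((q ⊃ r) ⊃ (p ∨ p)) ∧ (p ≡ (r ⊃ r))) = ¬4 = 1
(q ∨ ¬(q ⊃ p)) ⊃ ¬(((q ⊃ r) ⊃ (p ∨ p)) ∧ (p ≡ (r ⊃ r))) = 3 ⊃ 1 = 3
(((((q ≡ p) ≡ (q ≡ p)) ⊃ ((r ∧ r) ∨ r)) ⊃ (r ⊃ (r ⊃ r))) ∨ ((¬¬r ≡ ((r ⊃ r) ≡ p)) ⊃ ¬(¬r ∧ p))) ∧ ((q ∨ ¬(q ⊃ p)) ⊃ ¬(((q ⊃ r) ⊃ (p ∨ p)) ∧ (p ≡ (r ⊃ r)))) = 5 ∧ 3 = 3

3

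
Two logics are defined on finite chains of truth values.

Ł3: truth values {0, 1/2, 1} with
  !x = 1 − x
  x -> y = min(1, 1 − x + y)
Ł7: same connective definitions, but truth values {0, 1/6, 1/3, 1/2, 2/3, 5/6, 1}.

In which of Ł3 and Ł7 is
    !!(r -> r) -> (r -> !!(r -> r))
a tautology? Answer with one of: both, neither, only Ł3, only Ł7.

both

In Ł3: every assignment gives 1 — tautology.
In Ł7: every assignment gives 1 — tautology.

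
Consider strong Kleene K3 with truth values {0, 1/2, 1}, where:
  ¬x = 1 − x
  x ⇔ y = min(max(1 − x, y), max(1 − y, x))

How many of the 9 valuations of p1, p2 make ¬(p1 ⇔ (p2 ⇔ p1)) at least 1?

p1 = 0, p2 = 0 ↦ 1  ≥
p1 = 0, p2 = 1/2 ↦ 1/2  <
p1 = 0, p2 = 1 ↦ 0  <
p1 = 1/2, p2 = 0 ↦ 1/2  <
p1 = 1/2, p2 = 1/2 ↦ 1/2  <
p1 = 1/2, p2 = 1 ↦ 1/2  <
p1 = 1, p2 = 0 ↦ 1  ≥
p1 = 1, p2 = 1/2 ↦ 1/2  <
p1 = 1, p2 = 1 ↦ 0  <
So 2 of the 9 assignments meet the threshold.

2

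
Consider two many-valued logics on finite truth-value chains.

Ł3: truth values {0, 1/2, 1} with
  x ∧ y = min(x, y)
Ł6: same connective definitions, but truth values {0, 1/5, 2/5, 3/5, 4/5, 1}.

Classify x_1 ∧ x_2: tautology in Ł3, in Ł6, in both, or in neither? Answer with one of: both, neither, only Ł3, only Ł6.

neither

In Ł3: at x_1 = 0, x_2 = 0 the value is 0 — not a tautology.
In Ł6: at x_1 = 0, x_2 = 0 the value is 0 — not a tautology.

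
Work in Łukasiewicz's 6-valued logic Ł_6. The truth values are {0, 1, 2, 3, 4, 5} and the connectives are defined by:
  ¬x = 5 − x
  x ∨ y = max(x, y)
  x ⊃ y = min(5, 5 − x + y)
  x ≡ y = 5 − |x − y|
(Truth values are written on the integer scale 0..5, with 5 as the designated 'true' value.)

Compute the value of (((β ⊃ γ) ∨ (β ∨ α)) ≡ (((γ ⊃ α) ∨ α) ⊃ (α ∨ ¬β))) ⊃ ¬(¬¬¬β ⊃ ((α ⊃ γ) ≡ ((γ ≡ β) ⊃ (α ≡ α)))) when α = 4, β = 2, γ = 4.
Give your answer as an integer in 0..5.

1

β ⊃ γ = 2 ⊃ 4 = 5
β ∨ α = 2 ∨ 4 = 4
(β ⊃ γ) ∨ (β ∨ α) = 5 ∨ 4 = 5
γ ⊃ α = 4 ⊃ 4 = 5
(γ ⊃ α) ∨ α = 5 ∨ 4 = 5
¬β = ¬2 = 3
α ∨ ¬β = 4 ∨ 3 = 4
((γ ⊃ α) ∨ α) ⊃ (α ∨ ¬β) = 5 ⊃ 4 = 4
((β ⊃ γ) ∨ (β ∨ α)) ≡ (((γ ⊃ α) ∨ α) ⊃ (α ∨ ¬β)) = 5 ≡ 4 = 4
¬β = ¬2 = 3
¬¬β = ¬3 = 2
¬¬¬β = ¬2 = 3
α ⊃ γ = 4 ⊃ 4 = 5
γ ≡ β = 4 ≡ 2 = 3
α ≡ α = 4 ≡ 4 = 5
(γ ≡ β) ⊃ (α ≡ α) = 3 ⊃ 5 = 5
(α ⊃ γ) ≡ ((γ ≡ β) ⊃ (α ≡ α)) = 5 ≡ 5 = 5
¬¬¬β ⊃ ((α ⊃ γ) ≡ ((γ ≡ β) ⊃ (α ≡ α))) = 3 ⊃ 5 = 5
¬(¬¬¬β ⊃ ((α ⊃ γ) ≡ ((γ ≡ β) ⊃ (α ≡ α)))) = ¬5 = 0
(((β ⊃ γ) ∨ (β ∨ α)) ≡ (((γ ⊃ α) ∨ α) ⊃ (α ∨ ¬β))) ⊃ ¬(¬¬¬β ⊃ ((α ⊃ γ) ≡ ((γ ≡ β) ⊃ (α ≡ α)))) = 4 ⊃ 0 = 1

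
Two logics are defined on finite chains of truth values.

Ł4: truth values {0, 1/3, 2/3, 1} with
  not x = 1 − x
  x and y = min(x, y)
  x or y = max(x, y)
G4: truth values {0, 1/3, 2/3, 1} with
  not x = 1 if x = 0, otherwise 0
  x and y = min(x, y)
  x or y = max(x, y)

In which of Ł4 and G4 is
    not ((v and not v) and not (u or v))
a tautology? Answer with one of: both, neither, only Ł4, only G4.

only G4

In Ł4: at u = 0, v = 1/3 the value is 2/3 — not a tautology.
In G4: every assignment gives 1 — tautology.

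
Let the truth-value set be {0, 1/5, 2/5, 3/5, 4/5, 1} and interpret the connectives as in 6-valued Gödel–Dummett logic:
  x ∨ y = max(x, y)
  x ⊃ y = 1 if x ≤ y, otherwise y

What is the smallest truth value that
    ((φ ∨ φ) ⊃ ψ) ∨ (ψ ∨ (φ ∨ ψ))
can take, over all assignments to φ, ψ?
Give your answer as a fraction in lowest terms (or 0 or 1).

1/5

Take φ = 1/5, ψ = 0:
φ ∨ φ = 1/5 ∨ 1/5 = 1/5
(φ ∨ φ) ⊃ ψ = 1/5 ⊃ 0 = 0
φ ∨ ψ = 1/5 ∨ 0 = 1/5
ψ ∨ (φ ∨ ψ) = 0 ∨ 1/5 = 1/5
((φ ∨ φ) ⊃ ψ) ∨ (ψ ∨ (φ ∨ ψ)) = 0 ∨ 1/5 = 1/5
No assignment yields a value below 1/5, so this is the minimum.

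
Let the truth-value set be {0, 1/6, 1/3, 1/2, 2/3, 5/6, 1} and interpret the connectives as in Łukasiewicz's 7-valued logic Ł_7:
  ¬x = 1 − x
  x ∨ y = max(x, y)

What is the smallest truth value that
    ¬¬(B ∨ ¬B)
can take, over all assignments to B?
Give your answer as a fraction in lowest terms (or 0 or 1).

Take B = 1/2:
¬B = ¬1/2 = 1/2
B ∨ ¬B = 1/2 ∨ 1/2 = 1/2
¬(B ∨ ¬B) = ¬1/2 = 1/2
¬¬(B ∨ ¬B) = ¬1/2 = 1/2
No assignment yields a value below 1/2, so this is the minimum.

1/2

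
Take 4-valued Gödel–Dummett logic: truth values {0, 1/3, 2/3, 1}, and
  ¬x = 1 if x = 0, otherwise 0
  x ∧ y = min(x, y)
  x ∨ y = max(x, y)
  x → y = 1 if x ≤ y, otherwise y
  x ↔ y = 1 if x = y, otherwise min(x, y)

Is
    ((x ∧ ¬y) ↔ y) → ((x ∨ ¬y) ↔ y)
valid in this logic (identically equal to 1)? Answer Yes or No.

No

Counterexample: take x = 0, y = 0.
¬y = ¬0 = 1
x ∧ ¬y = 0 ∧ 1 = 0
(x ∧ ¬y) ↔ y = 0 ↔ 0 = 1
¬y = ¬0 = 1
x ∨ ¬y = 0 ∨ 1 = 1
(x ∨ ¬y) ↔ y = 1 ↔ 0 = 0
((x ∧ ¬y) ↔ y) → ((x ∨ ¬y) ↔ y) = 1 → 0 = 0
This gives 0 ≠ 1.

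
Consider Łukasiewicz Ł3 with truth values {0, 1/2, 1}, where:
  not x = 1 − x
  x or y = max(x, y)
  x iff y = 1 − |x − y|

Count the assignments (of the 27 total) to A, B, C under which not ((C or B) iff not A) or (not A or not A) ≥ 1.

14

value 1: 14 assignments (counts)
value 1/2: 12 assignments
value 0: 1 assignment
So 14 of the 27 assignments meet the threshold.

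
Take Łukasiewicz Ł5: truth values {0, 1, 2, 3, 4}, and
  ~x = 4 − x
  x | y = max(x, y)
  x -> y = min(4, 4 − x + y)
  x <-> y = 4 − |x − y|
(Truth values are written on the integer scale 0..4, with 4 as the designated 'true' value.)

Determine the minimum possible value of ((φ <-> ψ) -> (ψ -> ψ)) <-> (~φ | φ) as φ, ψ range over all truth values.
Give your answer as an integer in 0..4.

2

Take φ = 2, ψ = 0:
φ <-> ψ = 2 <-> 0 = 2
ψ -> ψ = 0 -> 0 = 4
(φ <-> ψ) -> (ψ -> ψ) = 2 -> 4 = 4
~φ = ~2 = 2
~φ | φ = 2 | 2 = 2
((φ <-> ψ) -> (ψ -> ψ)) <-> (~φ | φ) = 4 <-> 2 = 2
No assignment yields a value below 2, so this is the minimum.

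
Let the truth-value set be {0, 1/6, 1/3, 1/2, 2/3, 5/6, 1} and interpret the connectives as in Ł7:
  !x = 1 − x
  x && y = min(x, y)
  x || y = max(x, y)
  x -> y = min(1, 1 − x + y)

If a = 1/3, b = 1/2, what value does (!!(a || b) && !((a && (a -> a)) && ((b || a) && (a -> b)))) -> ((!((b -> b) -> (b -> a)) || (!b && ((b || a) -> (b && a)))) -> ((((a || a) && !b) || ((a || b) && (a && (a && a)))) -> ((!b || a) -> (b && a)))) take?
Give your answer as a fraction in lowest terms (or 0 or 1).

1

a || b = 1/3 || 1/2 = 1/2
!(a || b) = !1/2 = 1/2
!!(a || b) = !1/2 = 1/2
a -> a = 1/3 -> 1/3 = 1
a && (a -> a) = 1/3 && 1 = 1/3
b || a = 1/2 || 1/3 = 1/2
a -> b = 1/3 -> 1/2 = 1
(b || a) && (a -> b) = 1/2 && 1 = 1/2
(a && (a -> a)) && ((b || a) && (a -> b)) = 1/3 && 1/2 = 1/3
!((a && (a -> a)) && ((b || a) && (a -> b))) = !1/3 = 2/3
!!(a || b) && !((a && (a -> a)) && ((b || a) && (a -> b))) = 1/2 && 2/3 = 1/2
b -> b = 1/2 -> 1/2 = 1
b -> a = 1/2 -> 1/3 = 5/6
(b -> b) -> (b -> a) = 1 -> 5/6 = 5/6
!((b -> b) -> (b -> a)) = !5/6 = 1/6
!b = !1/2 = 1/2
b || a = 1/2 || 1/3 = 1/2
b && a = 1/2 && 1/3 = 1/3
(b || a) -> (b && a) = 1/2 -> 1/3 = 5/6
!b && ((b || a) -> (b && a)) = 1/2 && 5/6 = 1/2
!((b -> b) -> (b -> a)) || (!b && ((b || a) -> (b && a))) = 1/6 || 1/2 = 1/2
a || a = 1/3 || 1/3 = 1/3
!b = !1/2 = 1/2
(a || a) && !b = 1/3 && 1/2 = 1/3
a || b = 1/3 || 1/2 = 1/2
a && a = 1/3 && 1/3 = 1/3
a && (a && a) = 1/3 && 1/3 = 1/3
(a || b) && (a && (a && a)) = 1/2 && 1/3 = 1/3
((a || a) && !b) || ((a || b) && (a && (a && a))) = 1/3 || 1/3 = 1/3
!b = !1/2 = 1/2
!b || a = 1/2 || 1/3 = 1/2
b && a = 1/2 && 1/3 = 1/3
(!b || a) -> (b && a) = 1/2 -> 1/3 = 5/6
(((a || a) && !b) || ((a || b) && (a && (a && a)))) -> ((!b || a) -> (b && a)) = 1/3 -> 5/6 = 1
(!((b -> b) -> (b -> a)) || (!b && ((b || a) -> (b && a)))) -> ((((a || a) && !b) || ((a || b) && (a && (a && a)))) -> ((!b || a) -> (b && a))) = 1/2 -> 1 = 1
(!!(a || b) && !((a && (a -> a)) && ((b || a) && (a -> b)))) -> ((!((b -> b) -> (b -> a)) || (!b && ((b || a) -> (b && a)))) -> ((((a || a) && !b) || ((a || b) && (a && (a && a)))) -> ((!b || a) -> (b && a)))) = 1/2 -> 1 = 1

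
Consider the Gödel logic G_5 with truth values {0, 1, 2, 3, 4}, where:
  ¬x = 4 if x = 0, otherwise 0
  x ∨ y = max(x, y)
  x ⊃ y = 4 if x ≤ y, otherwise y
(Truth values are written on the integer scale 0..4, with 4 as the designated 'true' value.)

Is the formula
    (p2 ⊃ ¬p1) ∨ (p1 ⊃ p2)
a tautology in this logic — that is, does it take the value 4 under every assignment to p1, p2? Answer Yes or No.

No

Counterexample: take p1 = 2, p2 = 1.
¬p1 = ¬2 = 0
p2 ⊃ ¬p1 = 1 ⊃ 0 = 0
p1 ⊃ p2 = 2 ⊃ 1 = 1
(p2 ⊃ ¬p1) ∨ (p1 ⊃ p2) = 0 ∨ 1 = 1
This gives 1 ≠ 4.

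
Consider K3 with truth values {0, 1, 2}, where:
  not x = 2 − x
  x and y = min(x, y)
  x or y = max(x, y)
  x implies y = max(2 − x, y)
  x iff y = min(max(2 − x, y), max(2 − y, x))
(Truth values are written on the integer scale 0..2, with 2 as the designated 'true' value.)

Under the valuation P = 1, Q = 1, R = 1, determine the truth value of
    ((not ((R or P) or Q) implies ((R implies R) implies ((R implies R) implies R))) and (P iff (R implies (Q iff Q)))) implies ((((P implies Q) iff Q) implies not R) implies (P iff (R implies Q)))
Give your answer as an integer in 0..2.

1

R or P = 1 or 1 = 1
(R or P) or Q = 1 or 1 = 1
not ((R or P) or Q) = not 1 = 1
R implies R = 1 implies 1 = 1
R implies R = 1 implies 1 = 1
(R implies R) implies R = 1 implies 1 = 1
(R implies R) implies ((R implies R) implies R) = 1 implies 1 = 1
not ((R or P) or Q) implies ((R implies R) implies ((R implies R) implies R)) = 1 implies 1 = 1
Q iff Q = 1 iff 1 = 1
R implies (Q iff Q) = 1 implies 1 = 1
P iff (R implies (Q iff Q)) = 1 iff 1 = 1
(not ((R or P) or Q) implies ((R implies R) implies ((R implies R) implies R))) and (P iff (R implies (Q iff Q))) = 1 and 1 = 1
P implies Q = 1 implies 1 = 1
(P implies Q) iff Q = 1 iff 1 = 1
not R = not 1 = 1
((P implies Q) iff Q) implies not R = 1 implies 1 = 1
R implies Q = 1 implies 1 = 1
P iff (R implies Q) = 1 iff 1 = 1
(((P implies Q) iff Q) implies not R) implies (P iff (R implies Q)) = 1 implies 1 = 1
((not ((R or P) or Q) implies ((R implies R) implies ((R implies R) implies R))) and (P iff (R implies (Q iff Q)))) implies ((((P implies Q) iff Q) implies not R) implies (P iff (R implies Q))) = 1 implies 1 = 1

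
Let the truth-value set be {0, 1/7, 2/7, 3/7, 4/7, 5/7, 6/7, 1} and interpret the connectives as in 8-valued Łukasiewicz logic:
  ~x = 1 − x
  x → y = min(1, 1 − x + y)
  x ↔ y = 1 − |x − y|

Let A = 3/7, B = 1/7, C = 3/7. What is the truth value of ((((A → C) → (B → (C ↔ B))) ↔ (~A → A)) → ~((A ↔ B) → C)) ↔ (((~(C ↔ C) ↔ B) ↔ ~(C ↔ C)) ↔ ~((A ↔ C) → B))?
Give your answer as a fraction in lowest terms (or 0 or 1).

6/7

A → C = 3/7 → 3/7 = 1
C ↔ B = 3/7 ↔ 1/7 = 5/7
B → (C ↔ B) = 1/7 → 5/7 = 1
(A → C) → (B → (C ↔ B)) = 1 → 1 = 1
~A = ~3/7 = 4/7
~A → A = 4/7 → 3/7 = 6/7
((A → C) → (B → (C ↔ B))) ↔ (~A → A) = 1 ↔ 6/7 = 6/7
A ↔ B = 3/7 ↔ 1/7 = 5/7
(A ↔ B) → C = 5/7 → 3/7 = 5/7
~((A ↔ B) → C) = ~5/7 = 2/7
(((A → C) → (B → (C ↔ B))) ↔ (~A → A)) → ~((A ↔ B) → C) = 6/7 → 2/7 = 3/7
C ↔ C = 3/7 ↔ 3/7 = 1
~(C ↔ C) = ~1 = 0
~(C ↔ C) ↔ B = 0 ↔ 1/7 = 6/7
C ↔ C = 3/7 ↔ 3/7 = 1
~(C ↔ C) = ~1 = 0
(~(C ↔ C) ↔ B) ↔ ~(C ↔ C) = 6/7 ↔ 0 = 1/7
A ↔ C = 3/7 ↔ 3/7 = 1
(A ↔ C) → B = 1 → 1/7 = 1/7
~((A ↔ C) → B) = ~1/7 = 6/7
((~(C ↔ C) ↔ B) ↔ ~(C ↔ C)) ↔ ~((A ↔ C) → B) = 1/7 ↔ 6/7 = 2/7
((((A → C) → (B → (C ↔ B))) ↔ (~A → A)) → ~((A ↔ B) → C)) ↔ (((~(C ↔ C) ↔ B) ↔ ~(C ↔ C)) ↔ ~((A ↔ C) → B)) = 3/7 ↔ 2/7 = 6/7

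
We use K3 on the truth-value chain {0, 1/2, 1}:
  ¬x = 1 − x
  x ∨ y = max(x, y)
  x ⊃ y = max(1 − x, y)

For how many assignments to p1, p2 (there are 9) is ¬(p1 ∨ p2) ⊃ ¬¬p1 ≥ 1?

5

p1 = 0, p2 = 0 ↦ 0  <
p1 = 0, p2 = 1/2 ↦ 1/2  <
p1 = 0, p2 = 1 ↦ 1  ≥
p1 = 1/2, p2 = 0 ↦ 1/2  <
p1 = 1/2, p2 = 1/2 ↦ 1/2  <
p1 = 1/2, p2 = 1 ↦ 1  ≥
p1 = 1, p2 = 0 ↦ 1  ≥
p1 = 1, p2 = 1/2 ↦ 1  ≥
p1 = 1, p2 = 1 ↦ 1  ≥
So 5 of the 9 assignments meet the threshold.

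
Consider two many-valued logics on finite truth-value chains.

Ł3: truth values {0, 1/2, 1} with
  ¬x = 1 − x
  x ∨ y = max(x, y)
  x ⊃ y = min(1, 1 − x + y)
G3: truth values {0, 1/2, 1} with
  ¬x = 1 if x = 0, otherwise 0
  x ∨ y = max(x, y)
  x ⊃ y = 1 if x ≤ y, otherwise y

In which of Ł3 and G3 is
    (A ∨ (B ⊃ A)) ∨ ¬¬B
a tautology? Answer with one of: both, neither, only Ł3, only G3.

In Ł3: at A = 0, B = 1/2 the value is 1/2 — not a tautology.
In G3: every assignment gives 1 — tautology.

only G3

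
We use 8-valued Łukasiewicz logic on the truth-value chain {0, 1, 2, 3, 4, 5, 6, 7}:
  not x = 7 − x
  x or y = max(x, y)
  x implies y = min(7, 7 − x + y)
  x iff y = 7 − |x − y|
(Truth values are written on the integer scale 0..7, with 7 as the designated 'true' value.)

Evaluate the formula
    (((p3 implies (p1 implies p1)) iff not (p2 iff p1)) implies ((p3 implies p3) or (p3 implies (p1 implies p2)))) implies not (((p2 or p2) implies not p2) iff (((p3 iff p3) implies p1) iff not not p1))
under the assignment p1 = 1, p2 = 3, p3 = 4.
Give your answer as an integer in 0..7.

0

p1 implies p1 = 1 implies 1 = 7
p3 implies (p1 implies p1) = 4 implies 7 = 7
p2 iff p1 = 3 iff 1 = 5
not (p2 iff p1) = not 5 = 2
(p3 implies (p1 implies p1)) iff not (p2 iff p1) = 7 iff 2 = 2
p3 implies p3 = 4 implies 4 = 7
p1 implies p2 = 1 implies 3 = 7
p3 implies (p1 implies p2) = 4 implies 7 = 7
(p3 implies p3) or (p3 implies (p1 implies p2)) = 7 or 7 = 7
((p3 implies (p1 implies p1)) iff not (p2 iff p1)) implies ((p3 implies p3) or (p3 implies (p1 implies p2))) = 2 implies 7 = 7
p2 or p2 = 3 or 3 = 3
not p2 = not 3 = 4
(p2 or p2) implies not p2 = 3 implies 4 = 7
p3 iff p3 = 4 iff 4 = 7
(p3 iff p3) implies p1 = 7 implies 1 = 1
not p1 = not 1 = 6
not not p1 = not 6 = 1
((p3 iff p3) implies p1) iff not not p1 = 1 iff 1 = 7
((p2 or p2) implies not p2) iff (((p3 iff p3) implies p1) iff not not p1) = 7 iff 7 = 7
not (((p2 or p2) implies not p2) iff (((p3 iff p3) implies p1) iff not not p1)) = not 7 = 0
(((p3 implies (p1 implies p1)) iff not (p2 iff p1)) implies ((p3 implies p3) or (p3 implies (p1 implies p2)))) implies not (((p2 or p2) implies not p2) iff (((p3 iff p3) implies p1) iff not not p1)) = 7 implies 0 = 0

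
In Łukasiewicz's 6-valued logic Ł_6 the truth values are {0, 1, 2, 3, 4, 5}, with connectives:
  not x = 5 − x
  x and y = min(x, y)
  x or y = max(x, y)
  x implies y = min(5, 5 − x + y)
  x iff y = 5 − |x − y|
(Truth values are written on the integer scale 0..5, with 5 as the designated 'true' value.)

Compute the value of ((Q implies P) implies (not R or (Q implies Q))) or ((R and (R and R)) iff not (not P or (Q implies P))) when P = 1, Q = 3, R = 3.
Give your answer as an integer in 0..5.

Q implies P = 3 implies 1 = 3
not R = not 3 = 2
Q implies Q = 3 implies 3 = 5
not R or (Q implies Q) = 2 or 5 = 5
(Q implies P) implies (not R or (Q implies Q)) = 3 implies 5 = 5
R and R = 3 and 3 = 3
R and (R and R) = 3 and 3 = 3
not P = not 1 = 4
Q implies P = 3 implies 1 = 3
not P or (Q implies P) = 4 or 3 = 4
not (not P or (Q implies P)) = not 4 = 1
(R and (R and R)) iff not (not P or (Q implies P)) = 3 iff 1 = 3
((Q implies P) implies (not R or (Q implies Q))) or ((R and (R and R)) iff not (not P or (Q implies P))) = 5 or 3 = 5

5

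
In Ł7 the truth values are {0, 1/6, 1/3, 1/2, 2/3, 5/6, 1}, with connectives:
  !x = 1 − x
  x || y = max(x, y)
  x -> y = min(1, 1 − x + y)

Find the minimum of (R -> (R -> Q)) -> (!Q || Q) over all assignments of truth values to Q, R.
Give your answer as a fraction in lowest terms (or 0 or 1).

1/2

Take Q = 1/2, R = 0:
R -> Q = 0 -> 1/2 = 1
R -> (R -> Q) = 0 -> 1 = 1
!Q = !1/2 = 1/2
!Q || Q = 1/2 || 1/2 = 1/2
(R -> (R -> Q)) -> (!Q || Q) = 1 -> 1/2 = 1/2
No assignment yields a value below 1/2, so this is the minimum.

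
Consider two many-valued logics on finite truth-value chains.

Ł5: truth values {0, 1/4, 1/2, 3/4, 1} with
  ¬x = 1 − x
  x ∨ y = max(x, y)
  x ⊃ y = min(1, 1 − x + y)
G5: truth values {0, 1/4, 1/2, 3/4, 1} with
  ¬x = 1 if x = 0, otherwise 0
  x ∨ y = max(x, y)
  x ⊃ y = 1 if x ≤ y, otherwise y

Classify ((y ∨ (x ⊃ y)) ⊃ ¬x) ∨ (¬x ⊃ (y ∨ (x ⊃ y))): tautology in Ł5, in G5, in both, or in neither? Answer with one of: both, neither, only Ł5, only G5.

both

In Ł5: every assignment gives 1 — tautology.
In G5: every assignment gives 1 — tautology.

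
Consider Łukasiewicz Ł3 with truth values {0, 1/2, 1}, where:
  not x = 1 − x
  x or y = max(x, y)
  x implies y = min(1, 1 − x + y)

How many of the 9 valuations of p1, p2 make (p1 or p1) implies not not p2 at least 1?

6

p1 = 0, p2 = 0 ↦ 1  ≥
p1 = 0, p2 = 1/2 ↦ 1  ≥
p1 = 0, p2 = 1 ↦ 1  ≥
p1 = 1/2, p2 = 0 ↦ 1/2  <
p1 = 1/2, p2 = 1/2 ↦ 1  ≥
p1 = 1/2, p2 = 1 ↦ 1  ≥
p1 = 1, p2 = 0 ↦ 0  <
p1 = 1, p2 = 1/2 ↦ 1/2  <
p1 = 1, p2 = 1 ↦ 1  ≥
So 6 of the 9 assignments meet the threshold.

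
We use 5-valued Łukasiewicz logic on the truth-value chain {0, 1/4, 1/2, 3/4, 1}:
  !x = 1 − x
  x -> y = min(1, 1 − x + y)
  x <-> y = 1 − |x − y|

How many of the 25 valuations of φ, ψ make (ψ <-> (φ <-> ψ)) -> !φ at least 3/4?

14

value 1: 14 assignments (counts)
value 1/2: 6 assignments
value 0: 5 assignments
So 14 of the 25 assignments meet the threshold.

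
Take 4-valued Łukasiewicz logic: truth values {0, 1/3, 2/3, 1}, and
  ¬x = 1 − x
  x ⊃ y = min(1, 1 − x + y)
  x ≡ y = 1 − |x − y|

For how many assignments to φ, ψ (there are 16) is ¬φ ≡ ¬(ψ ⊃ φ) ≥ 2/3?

12

φ = 0, ψ = 0 ↦ 0  <
φ = 0, ψ = 1/3 ↦ 1/3  <
φ = 0, ψ = 2/3 ↦ 2/3  ≥
φ = 0, ψ = 1 ↦ 1  ≥
φ = 1/3, ψ = 0 ↦ 1/3  <
φ = 1/3, ψ = 1/3 ↦ 1/3  <
φ = 1/3, ψ = 2/3 ↦ 2/3  ≥
φ = 1/3, ψ = 1 ↦ 1  ≥
φ = 2/3, ψ = 0 ↦ 2/3  ≥
φ = 2/3, ψ = 1/3 ↦ 2/3  ≥
φ = 2/3, ψ = 2/3 ↦ 2/3  ≥
φ = 2/3, ψ = 1 ↦ 1  ≥
φ = 1, ψ = 0 ↦ 1  ≥
φ = 1, ψ = 1/3 ↦ 1  ≥
φ = 1, ψ = 2/3 ↦ 1  ≥
φ = 1, ψ = 1 ↦ 1  ≥
So 12 of the 16 assignments meet the threshold.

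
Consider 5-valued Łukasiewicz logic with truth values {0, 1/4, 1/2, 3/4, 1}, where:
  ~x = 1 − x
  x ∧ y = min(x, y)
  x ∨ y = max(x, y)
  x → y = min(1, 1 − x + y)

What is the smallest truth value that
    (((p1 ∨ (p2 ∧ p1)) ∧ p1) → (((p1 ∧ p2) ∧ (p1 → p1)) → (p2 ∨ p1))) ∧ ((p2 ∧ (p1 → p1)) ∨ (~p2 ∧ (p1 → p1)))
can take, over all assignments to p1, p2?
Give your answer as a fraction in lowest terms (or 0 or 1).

Take p1 = 0, p2 = 1/2:
p2 ∧ p1 = 1/2 ∧ 0 = 0
p1 ∨ (p2 ∧ p1) = 0 ∨ 0 = 0
(p1 ∨ (p2 ∧ p1)) ∧ p1 = 0 ∧ 0 = 0
p1 ∧ p2 = 0 ∧ 1/2 = 0
p1 → p1 = 0 → 0 = 1
(p1 ∧ p2) ∧ (p1 → p1) = 0 ∧ 1 = 0
p2 ∨ p1 = 1/2 ∨ 0 = 1/2
((p1 ∧ p2) ∧ (p1 → p1)) → (p2 ∨ p1) = 0 → 1/2 = 1
((p1 ∨ (p2 ∧ p1)) ∧ p1) → (((p1 ∧ p2) ∧ (p1 → p1)) → (p2 ∨ p1)) = 0 → 1 = 1
p1 → p1 = 0 → 0 = 1
p2 ∧ (p1 → p1) = 1/2 ∧ 1 = 1/2
~p2 = ~1/2 = 1/2
p1 → p1 = 0 → 0 = 1
~p2 ∧ (p1 → p1) = 1/2 ∧ 1 = 1/2
(p2 ∧ (p1 → p1)) ∨ (~p2 ∧ (p1 → p1)) = 1/2 ∨ 1/2 = 1/2
(((p1 ∨ (p2 ∧ p1)) ∧ p1) → (((p1 ∧ p2) ∧ (p1 → p1)) → (p2 ∨ p1))) ∧ ((p2 ∧ (p1 → p1)) ∨ (~p2 ∧ (p1 → p1))) = 1 ∧ 1/2 = 1/2
No assignment yields a value below 1/2, so this is the minimum.

1/2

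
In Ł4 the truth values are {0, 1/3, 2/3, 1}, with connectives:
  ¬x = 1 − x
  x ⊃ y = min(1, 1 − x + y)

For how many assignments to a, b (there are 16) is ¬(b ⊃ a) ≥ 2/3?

a = 0, b = 0 ↦ 0  <
a = 0, b = 1/3 ↦ 1/3  <
a = 0, b = 2/3 ↦ 2/3  ≥
a = 0, b = 1 ↦ 1  ≥
a = 1/3, b = 0 ↦ 0  <
a = 1/3, b = 1/3 ↦ 0  <
a = 1/3, b = 2/3 ↦ 1/3  <
a = 1/3, b = 1 ↦ 2/3  ≥
a = 2/3, b = 0 ↦ 0  <
a = 2/3, b = 1/3 ↦ 0  <
a = 2/3, b = 2/3 ↦ 0  <
a = 2/3, b = 1 ↦ 1/3  <
a = 1, b = 0 ↦ 0  <
a = 1, b = 1/3 ↦ 0  <
a = 1, b = 2/3 ↦ 0  <
a = 1, b = 1 ↦ 0  <
So 3 of the 16 assignments meet the threshold.

3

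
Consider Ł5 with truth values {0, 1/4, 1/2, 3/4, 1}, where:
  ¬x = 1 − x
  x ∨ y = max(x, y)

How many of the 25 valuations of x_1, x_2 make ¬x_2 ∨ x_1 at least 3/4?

16

value 1: 9 assignments (counts)
value 3/4: 7 assignments (counts)
value 1/2: 5 assignments
value 1/4: 3 assignments
value 0: 1 assignment
So 16 of the 25 assignments meet the threshold.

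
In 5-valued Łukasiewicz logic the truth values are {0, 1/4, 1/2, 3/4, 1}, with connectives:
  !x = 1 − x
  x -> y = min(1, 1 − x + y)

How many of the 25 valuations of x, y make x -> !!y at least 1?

15

value 1: 15 assignments (counts)
value 3/4: 4 assignments
value 1/2: 3 assignments
value 1/4: 2 assignments
value 0: 1 assignment
So 15 of the 25 assignments meet the threshold.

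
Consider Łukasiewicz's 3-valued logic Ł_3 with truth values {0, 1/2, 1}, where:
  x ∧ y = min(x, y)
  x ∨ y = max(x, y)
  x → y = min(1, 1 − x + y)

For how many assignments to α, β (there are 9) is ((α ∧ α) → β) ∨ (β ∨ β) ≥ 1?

α = 0, β = 0 ↦ 1  ≥
α = 0, β = 1/2 ↦ 1  ≥
α = 0, β = 1 ↦ 1  ≥
α = 1/2, β = 0 ↦ 1/2  <
α = 1/2, β = 1/2 ↦ 1  ≥
α = 1/2, β = 1 ↦ 1  ≥
α = 1, β = 0 ↦ 0  <
α = 1, β = 1/2 ↦ 1/2  <
α = 1, β = 1 ↦ 1  ≥
So 6 of the 9 assignments meet the threshold.

6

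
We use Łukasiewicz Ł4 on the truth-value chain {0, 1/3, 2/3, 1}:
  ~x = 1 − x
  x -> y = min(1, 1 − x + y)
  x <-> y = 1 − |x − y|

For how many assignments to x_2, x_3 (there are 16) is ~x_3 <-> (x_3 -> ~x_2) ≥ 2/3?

12

x_2 = 0, x_3 = 0 ↦ 1  ≥
x_2 = 0, x_3 = 1/3 ↦ 2/3  ≥
x_2 = 0, x_3 = 2/3 ↦ 1/3  <
x_2 = 0, x_3 = 1 ↦ 0  <
x_2 = 1/3, x_3 = 0 ↦ 1  ≥
x_2 = 1/3, x_3 = 1/3 ↦ 2/3  ≥
x_2 = 1/3, x_3 = 2/3 ↦ 1/3  <
x_2 = 1/3, x_3 = 1 ↦ 1/3  <
x_2 = 2/3, x_3 = 0 ↦ 1  ≥
x_2 = 2/3, x_3 = 1/3 ↦ 2/3  ≥
x_2 = 2/3, x_3 = 2/3 ↦ 2/3  ≥
x_2 = 2/3, x_3 = 1 ↦ 2/3  ≥
x_2 = 1, x_3 = 0 ↦ 1  ≥
x_2 = 1, x_3 = 1/3 ↦ 1  ≥
x_2 = 1, x_3 = 2/3 ↦ 1  ≥
x_2 = 1, x_3 = 1 ↦ 1  ≥
So 12 of the 16 assignments meet the threshold.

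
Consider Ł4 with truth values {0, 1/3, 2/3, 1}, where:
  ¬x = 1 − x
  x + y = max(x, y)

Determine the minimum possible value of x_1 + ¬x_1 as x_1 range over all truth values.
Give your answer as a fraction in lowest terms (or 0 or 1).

2/3

Take x_1 = 1/3:
¬x_1 = ¬1/3 = 2/3
x_1 + ¬x_1 = 1/3 + 2/3 = 2/3
No assignment yields a value below 2/3, so this is the minimum.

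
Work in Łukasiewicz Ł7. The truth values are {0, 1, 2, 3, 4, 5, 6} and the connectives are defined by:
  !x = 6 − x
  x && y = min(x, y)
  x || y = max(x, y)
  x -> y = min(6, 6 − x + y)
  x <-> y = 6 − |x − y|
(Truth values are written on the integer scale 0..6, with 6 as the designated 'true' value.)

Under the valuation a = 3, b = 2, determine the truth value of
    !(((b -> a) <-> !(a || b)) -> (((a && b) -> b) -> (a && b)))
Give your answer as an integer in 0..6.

b -> a = 2 -> 3 = 6
a || b = 3 || 2 = 3
!(a || b) = !3 = 3
(b -> a) <-> !(a || b) = 6 <-> 3 = 3
a && b = 3 && 2 = 2
(a && b) -> b = 2 -> 2 = 6
a && b = 3 && 2 = 2
((a && b) -> b) -> (a && b) = 6 -> 2 = 2
((b -> a) <-> !(a || b)) -> (((a && b) -> b) -> (a && b)) = 3 -> 2 = 5
!(((b -> a) <-> !(a || b)) -> (((a && b) -> b) -> (a && b))) = !5 = 1

1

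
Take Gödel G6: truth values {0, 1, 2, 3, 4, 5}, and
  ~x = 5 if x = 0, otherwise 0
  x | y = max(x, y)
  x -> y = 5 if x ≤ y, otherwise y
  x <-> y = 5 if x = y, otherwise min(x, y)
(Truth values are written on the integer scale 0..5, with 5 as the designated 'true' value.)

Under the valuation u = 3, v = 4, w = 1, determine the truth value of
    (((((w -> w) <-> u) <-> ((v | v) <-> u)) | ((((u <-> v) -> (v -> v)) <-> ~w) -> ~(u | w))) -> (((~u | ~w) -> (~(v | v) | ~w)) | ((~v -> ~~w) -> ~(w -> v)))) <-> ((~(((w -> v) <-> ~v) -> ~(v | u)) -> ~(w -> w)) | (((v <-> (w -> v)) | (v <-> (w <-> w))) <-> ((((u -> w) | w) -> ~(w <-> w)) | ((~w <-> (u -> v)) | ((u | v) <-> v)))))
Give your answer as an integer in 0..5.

w -> w = 1 -> 1 = 5
(w -> w) <-> u = 5 <-> 3 = 3
v | v = 4 | 4 = 4
(v | v) <-> u = 4 <-> 3 = 3
((w -> w) <-> u) <-> ((v | v) <-> u) = 3 <-> 3 = 5
u <-> v = 3 <-> 4 = 3
v -> v = 4 -> 4 = 5
(u <-> v) -> (v -> v) = 3 -> 5 = 5
~w = ~1 = 0
((u <-> v) -> (v -> v)) <-> ~w = 5 <-> 0 = 0
u | w = 3 | 1 = 3
~(u | w) = ~3 = 0
(((u <-> v) -> (v -> v)) <-> ~w) -> ~(u | w) = 0 -> 0 = 5
(((w -> w) <-> u) <-> ((v | v) <-> u)) | ((((u <-> v) -> (v -> v)) <-> ~w) -> ~(u | w)) = 5 | 5 = 5
~u = ~3 = 0
~w = ~1 = 0
~u | ~w = 0 | 0 = 0
v | v = 4 | 4 = 4
~(v | v) = ~4 = 0
~w = ~1 = 0
~(v | v) | ~w = 0 | 0 = 0
(~u | ~w) -> (~(v | v) | ~w) = 0 -> 0 = 5
~v = ~4 = 0
~w = ~1 = 0
~~w = ~0 = 5
~v -> ~~w = 0 -> 5 = 5
w -> v = 1 -> 4 = 5
~(w -> v) = ~5 = 0
(~v -> ~~w) -> ~(w -> v) = 5 -> 0 = 0
((~u | ~w) -> (~(v | v) | ~w)) | ((~v -> ~~w) -> ~(w -> v)) = 5 | 0 = 5
((((w -> w) <-> u) <-> ((v | v) <-> u)) | ((((u <-> v) -> (v -> v)) <-> ~w) -> ~(u | w))) -> (((~u | ~w) -> (~(v | v) | ~w)) | ((~v -> ~~w) -> ~(w -> v))) = 5 -> 5 = 5
w -> v = 1 -> 4 = 5
~v = ~4 = 0
(w -> v) <-> ~v = 5 <-> 0 = 0
v | u = 4 | 3 = 4
~(v | u) = ~4 = 0
((w -> v) <-> ~v) -> ~(v | u) = 0 -> 0 = 5
~(((w -> v) <-> ~v) -> ~(v | u)) = ~5 = 0
w -> w = 1 -> 1 = 5
~(w -> w) = ~5 = 0
~(((w -> v) <-> ~v) -> ~(v | u)) -> ~(w -> w) = 0 -> 0 = 5
w -> v = 1 -> 4 = 5
v <-> (w -> v) = 4 <-> 5 = 4
w <-> w = 1 <-> 1 = 5
v <-> (w <-> w) = 4 <-> 5 = 4
(v <-> (w -> v)) | (v <-> (w <-> w)) = 4 | 4 = 4
u -> w = 3 -> 1 = 1
(u -> w) | w = 1 | 1 = 1
w <-> w = 1 <-> 1 = 5
~(w <-> w) = ~5 = 0
((u -> w) | w) -> ~(w <-> w) = 1 -> 0 = 0
~w = ~1 = 0
u -> v = 3 -> 4 = 5
~w <-> (u -> v) = 0 <-> 5 = 0
u | v = 3 | 4 = 4
(u | v) <-> v = 4 <-> 4 = 5
(~w <-> (u -> v)) | ((u | v) <-> v) = 0 | 5 = 5
(((u -> w) | w) -> ~(w <-> w)) | ((~w <-> (u -> v)) | ((u | v) <-> v)) = 0 | 5 = 5
((v <-> (w -> v)) | (v <-> (w <-> w))) <-> ((((u -> w) | w) -> ~(w <-> w)) | ((~w <-> (u -> v)) | ((u | v) <-> v))) = 4 <-> 5 = 4
(~(((w -> v) <-> ~v) -> ~(v | u)) -> ~(w -> w)) | (((v <-> (w -> v)) | (v <-> (w <-> w))) <-> ((((u -> w) | w) -> ~(w <-> w)) | ((~w <-> (u -> v)) | ((u | v) <-> v)))) = 5 | 4 = 5
(((((w -> w) <-> u) <-> ((v | v) <-> u)) | ((((u <-> v) -> (v -> v)) <-> ~w) -> ~(u | w))) -> (((~u | ~w) -> (~(v | v) | ~w)) | ((~v -> ~~w) -> ~(w -> v)))) <-> ((~(((w -> v) <-> ~v) -> ~(v | u)) -> ~(w -> w)) | (((v <-> (w -> v)) | (v <-> (w <-> w))) <-> ((((u -> w) | w) -> ~(w <-> w)) | ((~w <-> (u -> v)) | ((u | v) <-> v))))) = 5 <-> 5 = 5

5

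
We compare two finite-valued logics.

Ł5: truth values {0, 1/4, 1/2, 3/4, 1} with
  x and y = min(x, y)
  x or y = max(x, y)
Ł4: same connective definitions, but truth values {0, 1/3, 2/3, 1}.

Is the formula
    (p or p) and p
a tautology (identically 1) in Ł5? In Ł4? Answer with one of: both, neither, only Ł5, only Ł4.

neither

In Ł5: at p = 0 the value is 0 — not a tautology.
In Ł4: at p = 0 the value is 0 — not a tautology.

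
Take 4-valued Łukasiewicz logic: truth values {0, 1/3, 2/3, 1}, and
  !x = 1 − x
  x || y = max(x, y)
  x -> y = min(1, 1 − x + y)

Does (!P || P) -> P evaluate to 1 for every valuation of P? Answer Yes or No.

No

Counterexample: take P = 0.
!P = !0 = 1
!P || P = 1 || 0 = 1
(!P || P) -> P = 1 -> 0 = 0
This gives 0 ≠ 1.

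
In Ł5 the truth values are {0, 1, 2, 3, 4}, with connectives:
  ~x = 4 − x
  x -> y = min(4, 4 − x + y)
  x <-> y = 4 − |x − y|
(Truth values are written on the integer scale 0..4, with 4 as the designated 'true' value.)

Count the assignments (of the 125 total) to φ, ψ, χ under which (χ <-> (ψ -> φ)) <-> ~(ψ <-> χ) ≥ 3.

79

value 4: 42 assignments (counts)
value 3: 37 assignments (counts)
value 2: 29 assignments
value 1: 13 assignments
value 0: 4 assignments
So 79 of the 125 assignments meet the threshold.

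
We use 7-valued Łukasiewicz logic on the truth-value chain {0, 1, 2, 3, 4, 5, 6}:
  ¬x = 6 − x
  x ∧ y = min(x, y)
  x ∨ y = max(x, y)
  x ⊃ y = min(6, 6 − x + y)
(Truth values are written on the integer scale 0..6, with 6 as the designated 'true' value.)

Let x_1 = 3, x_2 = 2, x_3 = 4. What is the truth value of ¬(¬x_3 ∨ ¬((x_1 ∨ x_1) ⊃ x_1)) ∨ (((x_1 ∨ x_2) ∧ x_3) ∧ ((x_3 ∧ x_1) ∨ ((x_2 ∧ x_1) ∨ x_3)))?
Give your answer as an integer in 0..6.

¬x_3 = ¬4 = 2
x_1 ∨ x_1 = 3 ∨ 3 = 3
(x_1 ∨ x_1) ⊃ x_1 = 3 ⊃ 3 = 6
¬((x_1 ∨ x_1) ⊃ x_1) = ¬6 = 0
¬x_3 ∨ ¬((x_1 ∨ x_1) ⊃ x_1) = 2 ∨ 0 = 2
¬(¬x_3 ∨ ¬((x_1 ∨ x_1) ⊃ x_1)) = ¬2 = 4
x_1 ∨ x_2 = 3 ∨ 2 = 3
(x_1 ∨ x_2) ∧ x_3 = 3 ∧ 4 = 3
x_3 ∧ x_1 = 4 ∧ 3 = 3
x_2 ∧ x_1 = 2 ∧ 3 = 2
(x_2 ∧ x_1) ∨ x_3 = 2 ∨ 4 = 4
(x_3 ∧ x_1) ∨ ((x_2 ∧ x_1) ∨ x_3) = 3 ∨ 4 = 4
((x_1 ∨ x_2) ∧ x_3) ∧ ((x_3 ∧ x_1) ∨ ((x_2 ∧ x_1) ∨ x_3)) = 3 ∧ 4 = 3
¬(¬x_3 ∨ ¬((x_1 ∨ x_1) ⊃ x_1)) ∨ (((x_1 ∨ x_2) ∧ x_3) ∧ ((x_3 ∧ x_1) ∨ ((x_2 ∧ x_1) ∨ x_3))) = 4 ∨ 3 = 4

4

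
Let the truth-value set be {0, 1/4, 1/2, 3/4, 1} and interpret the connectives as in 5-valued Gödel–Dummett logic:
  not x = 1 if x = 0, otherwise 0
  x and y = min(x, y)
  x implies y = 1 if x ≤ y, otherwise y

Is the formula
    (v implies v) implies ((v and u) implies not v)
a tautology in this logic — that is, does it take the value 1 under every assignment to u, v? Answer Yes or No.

No

Counterexample: take u = 1/4, v = 1/4.
v implies v = 1/4 implies 1/4 = 1
v and u = 1/4 and 1/4 = 1/4
not v = not 1/4 = 0
(v and u) implies not v = 1/4 implies 0 = 0
(v implies v) implies ((v and u) implies not v) = 1 implies 0 = 0
This gives 0 ≠ 1.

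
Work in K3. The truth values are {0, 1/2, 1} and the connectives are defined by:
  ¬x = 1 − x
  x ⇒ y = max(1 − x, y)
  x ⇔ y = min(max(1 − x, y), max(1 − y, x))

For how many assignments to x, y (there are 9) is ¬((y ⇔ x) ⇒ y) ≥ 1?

x = 0, y = 0 ↦ 1  ≥
x = 0, y = 1/2 ↦ 1/2  <
x = 0, y = 1 ↦ 0  <
x = 1/2, y = 0 ↦ 1/2  <
x = 1/2, y = 1/2 ↦ 1/2  <
x = 1/2, y = 1 ↦ 0  <
x = 1, y = 0 ↦ 0  <
x = 1, y = 1/2 ↦ 1/2  <
x = 1, y = 1 ↦ 0  <
So 1 of the 9 assignments meets the threshold.

1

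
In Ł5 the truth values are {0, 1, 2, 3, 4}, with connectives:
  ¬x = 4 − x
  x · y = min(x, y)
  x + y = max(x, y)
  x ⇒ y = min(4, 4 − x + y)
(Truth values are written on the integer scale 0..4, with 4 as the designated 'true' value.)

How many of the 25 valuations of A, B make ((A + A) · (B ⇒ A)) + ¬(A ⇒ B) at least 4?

5

value 4: 5 assignments (counts)
value 3: 5 assignments
value 2: 5 assignments
value 1: 5 assignments
value 0: 5 assignments
So 5 of the 25 assignments meet the threshold.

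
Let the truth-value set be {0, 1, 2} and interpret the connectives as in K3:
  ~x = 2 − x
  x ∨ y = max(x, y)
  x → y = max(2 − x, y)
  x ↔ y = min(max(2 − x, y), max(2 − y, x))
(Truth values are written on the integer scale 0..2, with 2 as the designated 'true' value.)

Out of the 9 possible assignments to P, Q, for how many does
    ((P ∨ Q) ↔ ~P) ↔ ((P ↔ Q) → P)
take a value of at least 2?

2

P = 0, Q = 0 ↦ 2  ≥
P = 0, Q = 1 ↦ 1  <
P = 0, Q = 2 ↦ 2  ≥
P = 1, Q = 0 ↦ 1  <
P = 1, Q = 1 ↦ 1  <
P = 1, Q = 2 ↦ 1  <
P = 2, Q = 0 ↦ 0  <
P = 2, Q = 1 ↦ 0  <
P = 2, Q = 2 ↦ 0  <
So 2 of the 9 assignments meet the threshold.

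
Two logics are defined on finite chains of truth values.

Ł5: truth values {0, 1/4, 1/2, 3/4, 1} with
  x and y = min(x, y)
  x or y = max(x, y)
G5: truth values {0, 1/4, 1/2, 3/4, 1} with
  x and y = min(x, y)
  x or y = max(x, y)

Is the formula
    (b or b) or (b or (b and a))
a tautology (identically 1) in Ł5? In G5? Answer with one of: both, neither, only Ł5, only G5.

neither

In Ł5: at a = 0, b = 0 the value is 0 — not a tautology.
In G5: at a = 0, b = 0 the value is 0 — not a tautology.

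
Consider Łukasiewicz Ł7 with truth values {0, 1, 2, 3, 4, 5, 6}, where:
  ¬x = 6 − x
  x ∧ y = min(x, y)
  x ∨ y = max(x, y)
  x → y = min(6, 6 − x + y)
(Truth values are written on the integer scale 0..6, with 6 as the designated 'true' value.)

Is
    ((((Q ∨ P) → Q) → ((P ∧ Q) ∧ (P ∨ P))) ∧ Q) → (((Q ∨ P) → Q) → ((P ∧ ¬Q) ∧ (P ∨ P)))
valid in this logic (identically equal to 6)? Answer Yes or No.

No

Counterexample: take P = 1, Q = 6.
Q ∨ P = 6 ∨ 1 = 6
(Q ∨ P) → Q = 6 → 6 = 6
P ∧ Q = 1 ∧ 6 = 1
P ∨ P = 1 ∨ 1 = 1
(P ∧ Q) ∧ (P ∨ P) = 1 ∧ 1 = 1
((Q ∨ P) → Q) → ((P ∧ Q) ∧ (P ∨ P)) = 6 → 1 = 1
(((Q ∨ P) → Q) → ((P ∧ Q) ∧ (P ∨ P))) ∧ Q = 1 ∧ 6 = 1
Q ∨ P = 6 ∨ 1 = 6
(Q ∨ P) → Q = 6 → 6 = 6
¬Q = ¬6 = 0
P ∧ ¬Q = 1 ∧ 0 = 0
P ∨ P = 1 ∨ 1 = 1
(P ∧ ¬Q) ∧ (P ∨ P) = 0 ∧ 1 = 0
((Q ∨ P) → Q) → ((P ∧ ¬Q) ∧ (P ∨ P)) = 6 → 0 = 0
((((Q ∨ P) → Q) → ((P ∧ Q) ∧ (P ∨ P))) ∧ Q) → (((Q ∨ P) → Q) → ((P ∧ ¬Q) ∧ (P ∨ P))) = 1 → 0 = 5
This gives 5 ≠ 6.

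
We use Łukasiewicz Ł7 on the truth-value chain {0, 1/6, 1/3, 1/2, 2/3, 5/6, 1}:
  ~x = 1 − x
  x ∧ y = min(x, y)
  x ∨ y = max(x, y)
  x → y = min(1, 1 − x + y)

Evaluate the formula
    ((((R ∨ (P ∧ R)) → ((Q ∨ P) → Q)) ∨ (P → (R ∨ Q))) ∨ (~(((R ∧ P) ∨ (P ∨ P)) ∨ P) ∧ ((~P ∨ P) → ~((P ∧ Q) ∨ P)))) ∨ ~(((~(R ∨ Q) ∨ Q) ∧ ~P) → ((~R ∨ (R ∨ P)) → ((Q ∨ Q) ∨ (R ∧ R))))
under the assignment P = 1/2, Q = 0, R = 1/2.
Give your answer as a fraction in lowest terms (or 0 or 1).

1

P ∧ R = 1/2 ∧ 1/2 = 1/2
R ∨ (P ∧ R) = 1/2 ∨ 1/2 = 1/2
Q ∨ P = 0 ∨ 1/2 = 1/2
(Q ∨ P) → Q = 1/2 → 0 = 1/2
(R ∨ (P ∧ R)) → ((Q ∨ P) → Q) = 1/2 → 1/2 = 1
R ∨ Q = 1/2 ∨ 0 = 1/2
P → (R ∨ Q) = 1/2 → 1/2 = 1
((R ∨ (P ∧ R)) → ((Q ∨ P) → Q)) ∨ (P → (R ∨ Q)) = 1 ∨ 1 = 1
R ∧ P = 1/2 ∧ 1/2 = 1/2
P ∨ P = 1/2 ∨ 1/2 = 1/2
(R ∧ P) ∨ (P ∨ P) = 1/2 ∨ 1/2 = 1/2
((R ∧ P) ∨ (P ∨ P)) ∨ P = 1/2 ∨ 1/2 = 1/2
~(((R ∧ P) ∨ (P ∨ P)) ∨ P) = ~1/2 = 1/2
~P = ~1/2 = 1/2
~P ∨ P = 1/2 ∨ 1/2 = 1/2
P ∧ Q = 1/2 ∧ 0 = 0
(P ∧ Q) ∨ P = 0 ∨ 1/2 = 1/2
~((P ∧ Q) ∨ P) = ~1/2 = 1/2
(~P ∨ P) → ~((P ∧ Q) ∨ P) = 1/2 → 1/2 = 1
~(((R ∧ P) ∨ (P ∨ P)) ∨ P) ∧ ((~P ∨ P) → ~((P ∧ Q) ∨ P)) = 1/2 ∧ 1 = 1/2
(((R ∨ (P ∧ R)) → ((Q ∨ P) → Q)) ∨ (P → (R ∨ Q))) ∨ (~(((R ∧ P) ∨ (P ∨ P)) ∨ P) ∧ ((~P ∨ P) → ~((P ∧ Q) ∨ P))) = 1 ∨ 1/2 = 1
R ∨ Q = 1/2 ∨ 0 = 1/2
~(R ∨ Q) = ~1/2 = 1/2
~(R ∨ Q) ∨ Q = 1/2 ∨ 0 = 1/2
~P = ~1/2 = 1/2
(~(R ∨ Q) ∨ Q) ∧ ~P = 1/2 ∧ 1/2 = 1/2
~R = ~1/2 = 1/2
R ∨ P = 1/2 ∨ 1/2 = 1/2
~R ∨ (R ∨ P) = 1/2 ∨ 1/2 = 1/2
Q ∨ Q = 0 ∨ 0 = 0
R ∧ R = 1/2 ∧ 1/2 = 1/2
(Q ∨ Q) ∨ (R ∧ R) = 0 ∨ 1/2 = 1/2
(~R ∨ (R ∨ P)) → ((Q ∨ Q) ∨ (R ∧ R)) = 1/2 → 1/2 = 1
((~(R ∨ Q) ∨ Q) ∧ ~P) → ((~R ∨ (R ∨ P)) → ((Q ∨ Q) ∨ (R ∧ R))) = 1/2 → 1 = 1
~(((~(R ∨ Q) ∨ Q) ∧ ~P) → ((~R ∨ (R ∨ P)) → ((Q ∨ Q) ∨ (R ∧ R)))) = ~1 = 0
((((R ∨ (P ∧ R)) → ((Q ∨ P) → Q)) ∨ (P → (R ∨ Q))) ∨ (~(((R ∧ P) ∨ (P ∨ P)) ∨ P) ∧ ((~P ∨ P) → ~((P ∧ Q) ∨ P)))) ∨ ~(((~(R ∨ Q) ∨ Q) ∧ ~P) → ((~R ∨ (R ∨ P)) → ((Q ∨ Q) ∨ (R ∧ R)))) = 1 ∨ 0 = 1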